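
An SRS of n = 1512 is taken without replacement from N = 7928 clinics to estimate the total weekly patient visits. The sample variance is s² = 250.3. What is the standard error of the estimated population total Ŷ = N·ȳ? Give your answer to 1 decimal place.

2901.8

Var(Ŷ) = N²·Var(ȳ) = N²·(1 − n/N)·s²/n.
f = 1512/7928 = 0.19071645; Var(ȳ) = 0.80928355·250.3/1512 = 0.13397068.
Var(Ŷ) = 7928² · 0.13397068 = 8.4204838 × 10^6.
SE(Ŷ) = √(8.4204838 × 10^6) = 2901.8.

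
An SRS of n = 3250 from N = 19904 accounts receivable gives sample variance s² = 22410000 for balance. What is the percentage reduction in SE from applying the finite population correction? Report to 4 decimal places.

f = n/N = 3250/19904 = 0.16328376.
SE_no-fpc = √(s²/n) = 83.038453; SE_fpc = √((1−f)s²/n) = 75.957095.
Ratio = √(1−f) = 0.91472195. Reduction = 100·(1 − 0.91472195) = 8.5278%.

8.5278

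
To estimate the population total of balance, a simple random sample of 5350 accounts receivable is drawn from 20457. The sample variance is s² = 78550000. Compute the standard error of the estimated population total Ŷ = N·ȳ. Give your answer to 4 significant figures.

2.130 × 10^6

Var(Ŷ) = N²·Var(ȳ) = N²·(1 − n/N)·s²/n.
f = 5350/20457 = 0.26152417; Var(ȳ) = 0.73847583·78550000/5350 = 10842.482.
Var(Ŷ) = 20457² · 10842.482 = 4.5374578 × 10^12.
SE(Ŷ) = √(4.5374578 × 10^12) = 2.130 × 10^6.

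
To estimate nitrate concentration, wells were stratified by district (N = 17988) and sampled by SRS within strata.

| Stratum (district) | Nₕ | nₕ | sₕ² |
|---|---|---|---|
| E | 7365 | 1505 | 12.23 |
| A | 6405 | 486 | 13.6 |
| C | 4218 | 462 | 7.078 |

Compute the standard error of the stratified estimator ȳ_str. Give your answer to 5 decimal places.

Var(ȳ_str) = Σₕ Wₕ²(1 − fₕ)sₕ²/nₕ with Wₕ = Nₕ/N, N = 17988.
E: Wₕ = 0.40943963; term = 0.40943963²·(1 − 0.20434487)·12.23/1505 = 0.0010839134.
A: Wₕ = 0.35607071; term = 0.35607071²·(1 − 0.07587822)·13.6/486 = 0.0032787202.
C: Wₕ = 0.23448966; term = 0.23448966²·(1 − 0.10953058)·7.078/462 = 7.5012732 × 10^-4.
Sum = 0.0051127609.
SE = √(0.0051127609) = 0.07150.

0.07150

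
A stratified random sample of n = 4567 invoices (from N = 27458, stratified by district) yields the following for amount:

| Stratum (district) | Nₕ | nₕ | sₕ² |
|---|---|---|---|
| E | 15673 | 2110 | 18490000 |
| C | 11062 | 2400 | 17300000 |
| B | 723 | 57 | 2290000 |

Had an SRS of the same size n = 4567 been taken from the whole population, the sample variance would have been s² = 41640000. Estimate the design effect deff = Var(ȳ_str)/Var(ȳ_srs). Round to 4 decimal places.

Var(ȳ_str) = Σ Wₕ²(1−fₕ)sₕ²/nₕ with Wₕ = Nₕ/27458:
  E: (15673/27458)²·(1−2110/15673)·18490000/2110 = 2470.7258
  C: (11062/27458)²·(1−2400/11062)·17300000/2400 = 916.11268
  B: (723/27458)²·(1−57/723)·2290000/57 = 25.658742
  → Var(ȳ_str) = 3412.4972.
Var(ȳ_srs) = (1 − 4567/27458)·41640000/4567 = 7601.0847.
deff = 3412.4972 / 7601.0847 = 0.4489.

0.4489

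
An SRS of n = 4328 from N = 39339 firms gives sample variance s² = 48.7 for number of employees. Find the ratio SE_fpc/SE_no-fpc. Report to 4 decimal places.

f = n/N = 4328/39339 = 0.11001805.
SE_no-fpc = √(s²/n) = 0.10607691; SE_fpc = √((1−f)s²/n) = 0.10007174.
Ratio = √(1−f) = 0.94338855.

0.9434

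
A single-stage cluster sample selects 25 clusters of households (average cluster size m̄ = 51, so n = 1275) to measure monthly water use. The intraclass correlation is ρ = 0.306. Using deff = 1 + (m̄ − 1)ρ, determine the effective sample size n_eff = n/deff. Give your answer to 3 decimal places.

deff = 1 + (51 − 1)·0.306 = 1 + 15.3 = 16.3.
n_eff = 1275 / 16.3 = 78.221.

78.221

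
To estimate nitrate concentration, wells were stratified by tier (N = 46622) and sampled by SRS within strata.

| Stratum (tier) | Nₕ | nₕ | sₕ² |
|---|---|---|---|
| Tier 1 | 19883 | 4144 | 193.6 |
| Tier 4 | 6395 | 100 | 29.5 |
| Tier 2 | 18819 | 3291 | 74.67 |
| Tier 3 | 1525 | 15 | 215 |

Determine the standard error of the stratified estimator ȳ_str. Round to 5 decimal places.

0.17443

Var(ȳ_str) = Σₕ Wₕ²(1 − fₕ)sₕ²/nₕ with Wₕ = Nₕ/N, N = 46622.
Tier 1: Wₕ = 0.42647248; term = 0.42647248²·(1 − 0.20841925)·193.6/4144 = 0.0067260928.
Tier 4: Wₕ = 0.13716700; term = 0.13716700²·(1 − 0.01563722)·29.5/100 = 0.0054635698.
Tier 2: Wₕ = 0.40365064; term = 0.40365064²·(1 − 0.17487645)·74.67/3291 = 0.003050342.
Tier 3: Wₕ = 0.03270988; term = 0.03270988²·(1 − 0.00983607)·215/15 = 0.015184909.
Sum = 0.030424914.
SE = √(0.030424914) = 0.17443.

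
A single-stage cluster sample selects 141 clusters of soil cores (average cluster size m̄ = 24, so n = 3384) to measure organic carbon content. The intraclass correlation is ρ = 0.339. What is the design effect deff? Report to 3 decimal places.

deff = 1 + (24 − 1)·0.339 = 1 + 7.797 = 8.797.

8.797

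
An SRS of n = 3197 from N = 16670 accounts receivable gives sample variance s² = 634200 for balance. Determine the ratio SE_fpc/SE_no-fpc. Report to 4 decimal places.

f = n/N = 3197/16670 = 0.19178164.
SE_no-fpc = √(s²/n) = 14.084512; SE_fpc = √((1−f)s²/n) = 12.662112.
Ratio = √(1−f) = 0.89900965.

0.8990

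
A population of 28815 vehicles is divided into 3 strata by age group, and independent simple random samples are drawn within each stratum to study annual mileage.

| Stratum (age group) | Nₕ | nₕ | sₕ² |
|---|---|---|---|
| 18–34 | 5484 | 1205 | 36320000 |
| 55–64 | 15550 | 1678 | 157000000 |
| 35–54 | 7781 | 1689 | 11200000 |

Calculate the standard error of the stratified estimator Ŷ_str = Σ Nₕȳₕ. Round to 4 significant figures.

Var(Ŷ_str) = Σₕ Nₕ²(1 − fₕ)sₕ²/nₕ.
18–34: 5484²·(1 − 1205/5484)·36320000/1205 = 7.0729164 × 10^11.
55–64: 15550²·(1 − 1678/15550)·157000000/1678 = 2.0182603 × 10^13.
35–54: 7781²·(1 − 1689/7781)·11200000/1689 = 3.1432844 × 10^11.
Sum = 2.1204223 × 10^13.
SE = √(2.1204223 × 10^13) = 4.605 × 10^6.

4.605 × 10^6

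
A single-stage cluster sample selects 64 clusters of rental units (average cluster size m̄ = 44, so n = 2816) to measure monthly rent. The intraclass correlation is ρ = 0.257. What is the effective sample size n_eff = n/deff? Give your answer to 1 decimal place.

233.7

deff = 1 + (44 − 1)·0.257 = 1 + 11.051 = 12.051.
n_eff = 2816 / 12.051 = 233.7.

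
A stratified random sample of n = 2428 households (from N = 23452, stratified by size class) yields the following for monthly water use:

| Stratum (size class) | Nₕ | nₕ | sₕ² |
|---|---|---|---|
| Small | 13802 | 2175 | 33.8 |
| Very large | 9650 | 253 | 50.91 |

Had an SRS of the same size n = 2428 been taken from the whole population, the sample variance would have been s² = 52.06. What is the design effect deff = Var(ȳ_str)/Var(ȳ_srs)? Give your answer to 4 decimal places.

Var(ȳ_str) = Σ Wₕ²(1−fₕ)sₕ²/nₕ with Wₕ = Nₕ/23452:
  Small: (13802/23452)²·(1−2175/13802)·33.8/2175 = 0.0045342699
  Very large: (9650/23452)²·(1−253/9650)·50.91/253 = 0.033177171
  → Var(ȳ_str) = 0.037711441.
Var(ȳ_srs) = (1 − 2428/23452)·52.06/2428 = 0.019221662.
deff = 0.037711441 / 0.019221662 = 1.9619.

1.9619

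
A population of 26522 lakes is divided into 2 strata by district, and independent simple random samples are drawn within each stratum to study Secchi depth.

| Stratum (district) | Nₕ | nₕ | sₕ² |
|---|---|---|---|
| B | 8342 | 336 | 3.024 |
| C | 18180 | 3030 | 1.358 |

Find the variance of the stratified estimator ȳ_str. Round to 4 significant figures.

0.001030

Var(ȳ_str) = Σₕ Wₕ²(1 − fₕ)sₕ²/nₕ with Wₕ = Nₕ/N, N = 26522.
B: Wₕ = 0.31453133; term = 0.31453133²·(1 − 0.04027811)·3.024/336 = 8.5450723 × 10^-4.
C: Wₕ = 0.68546867; term = 0.68546867²·(1 − 0.16666667)·1.358/3030 = 1.7548949 × 10^-4.
Sum = 0.0010299967.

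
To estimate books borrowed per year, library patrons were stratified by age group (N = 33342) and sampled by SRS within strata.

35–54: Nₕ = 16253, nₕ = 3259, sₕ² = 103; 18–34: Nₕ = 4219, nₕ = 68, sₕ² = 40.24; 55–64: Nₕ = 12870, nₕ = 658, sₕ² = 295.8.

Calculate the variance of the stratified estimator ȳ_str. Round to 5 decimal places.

0.07888

Var(ȳ_str) = Σₕ Wₕ²(1 − fₕ)sₕ²/nₕ with Wₕ = Nₕ/N, N = 33342.
35–54: Wₕ = 0.48746326; term = 0.48746326²·(1 − 0.20051683)·103/3259 = 0.0060040731.
18–34: Wₕ = 0.12653710; term = 0.12653710²·(1 − 0.01611756)·40.24/68 = 0.0093224062.
55–64: Wₕ = 0.38599964; term = 0.38599964²·(1 − 0.05112665)·295.8/658 = 0.063555673.
Sum = 0.078882152.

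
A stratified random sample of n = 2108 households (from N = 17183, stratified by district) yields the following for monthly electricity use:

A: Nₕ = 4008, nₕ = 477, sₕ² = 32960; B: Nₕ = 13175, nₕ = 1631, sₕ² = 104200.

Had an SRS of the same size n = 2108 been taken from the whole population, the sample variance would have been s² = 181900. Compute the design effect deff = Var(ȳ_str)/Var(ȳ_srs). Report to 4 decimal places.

0.4785

Var(ȳ_str) = Σ Wₕ²(1−fₕ)sₕ²/nₕ with Wₕ = Nₕ/17183:
  A: (4008/17183)²·(1−477/4008)·32960/477 = 3.3120453
  B: (13175/17183)²·(1−1631/13175)·104200/1631 = 32.909609
  → Var(ȳ_str) = 36.221654.
Var(ȳ_srs) = (1 − 2108/17183)·181900/2108 = 75.704278.
deff = 36.221654 / 75.704278 = 0.4785.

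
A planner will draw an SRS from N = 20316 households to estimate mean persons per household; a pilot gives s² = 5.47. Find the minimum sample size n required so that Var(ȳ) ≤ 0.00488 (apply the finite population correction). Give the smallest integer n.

Without fpc, n₀ = s²/D = 5.47/0.00488 = 1120.9016.
With fpc, (1 − n/N)·s²/n ≤ D requires n ≥ n₀/(1 + n₀/N) = 1120.9016/(1 + 1120.9016/20316) = 1062.2914.
Rounding up, n = 1063.

1063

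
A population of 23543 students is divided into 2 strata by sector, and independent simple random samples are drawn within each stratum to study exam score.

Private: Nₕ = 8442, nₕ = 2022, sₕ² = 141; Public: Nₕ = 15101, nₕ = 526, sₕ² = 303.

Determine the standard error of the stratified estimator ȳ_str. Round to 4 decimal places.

0.4853

Var(ȳ_str) = Σₕ Wₕ²(1 − fₕ)sₕ²/nₕ with Wₕ = Nₕ/N, N = 23543.
Private: Wₕ = 0.35857792; term = 0.35857792²·(1 − 0.23951670)·141/2022 = 0.0068185924.
Public: Wₕ = 0.64142208; term = 0.64142208²·(1 − 0.03483213)·303/526 = 0.22874286.
Sum = 0.23556145.
SE = √(0.23556145) = 0.4853.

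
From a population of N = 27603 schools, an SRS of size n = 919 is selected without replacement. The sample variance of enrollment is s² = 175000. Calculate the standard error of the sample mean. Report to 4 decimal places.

Under SRS without replacement, Var(ȳ) = (1 − f)·s²/n with f = n/N = 919/27603 = 0.03329348.
Var(ȳ) = (1 − 0.03329348)·175000/919 = 0.96670652·190.42437 = 184.08448.
SE(ȳ) = √(184.08448) = 13.5678.

13.5678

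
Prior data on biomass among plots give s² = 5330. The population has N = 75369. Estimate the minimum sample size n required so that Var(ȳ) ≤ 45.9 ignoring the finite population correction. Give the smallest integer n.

117

Without fpc, n₀ = s²/D = 5330/45.9 = 116.1220.
Rounding up, n = 117.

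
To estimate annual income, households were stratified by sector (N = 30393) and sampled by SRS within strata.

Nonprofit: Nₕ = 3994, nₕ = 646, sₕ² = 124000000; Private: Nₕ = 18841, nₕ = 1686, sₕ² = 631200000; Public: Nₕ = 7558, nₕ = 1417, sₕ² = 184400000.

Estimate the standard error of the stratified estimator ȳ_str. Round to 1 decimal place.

374.6

Var(ȳ_str) = Σₕ Wₕ²(1 − fₕ)sₕ²/nₕ with Wₕ = Nₕ/N, N = 30393.
Nonprofit: Wₕ = 0.13141184; term = 0.13141184²·(1 − 0.16174261)·124000000/646 = 2778.6608.
Private: Wₕ = 0.61991248; term = 0.61991248²·(1 − 0.08948570)·631200000/1686 = 130995.67.
Public: Wₕ = 0.24867568; term = 0.24867568²·(1 − 0.18748346)·184400000/1417 = 6538.6774.
Sum = 140313.01.
SE = √(140313.01) = 374.6.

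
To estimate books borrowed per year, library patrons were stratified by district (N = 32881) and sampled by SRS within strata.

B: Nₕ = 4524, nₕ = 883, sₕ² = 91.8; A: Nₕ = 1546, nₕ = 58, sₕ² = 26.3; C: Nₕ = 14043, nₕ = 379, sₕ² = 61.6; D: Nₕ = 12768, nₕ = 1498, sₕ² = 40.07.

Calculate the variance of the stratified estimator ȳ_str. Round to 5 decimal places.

0.03496

Var(ȳ_str) = Σₕ Wₕ²(1 − fₕ)sₕ²/nₕ with Wₕ = Nₕ/N, N = 32881.
B: Wₕ = 0.13758706; term = 0.13758706²·(1 − 0.19518126)·91.8/883 = 0.0015839272.
A: Wₕ = 0.04701803; term = 0.04701803²·(1 − 0.03751617)·26.3/58 = 9.6482854 × 10^-4.
C: Wₕ = 0.42708555; term = 0.42708555²·(1 − 0.02698854)·61.6/379 = 0.02884624.
D: Wₕ = 0.38830936; term = 0.38830936²·(1 − 0.11732456)·40.07/1498 = 0.0035601171.
Sum = 0.034955113.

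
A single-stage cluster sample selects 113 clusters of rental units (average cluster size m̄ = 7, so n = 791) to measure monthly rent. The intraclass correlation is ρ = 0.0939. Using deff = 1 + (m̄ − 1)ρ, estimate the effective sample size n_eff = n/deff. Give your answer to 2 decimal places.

505.95

deff = 1 + (7 − 1)·0.0939 = 1 + 0.5634 = 1.5634.
n_eff = 791 / 1.5634 = 505.95.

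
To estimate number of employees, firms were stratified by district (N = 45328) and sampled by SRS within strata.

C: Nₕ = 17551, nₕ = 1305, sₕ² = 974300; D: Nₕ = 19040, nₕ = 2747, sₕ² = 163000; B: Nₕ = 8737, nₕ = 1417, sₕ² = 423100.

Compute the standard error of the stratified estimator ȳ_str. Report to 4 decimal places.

11.0391

Var(ȳ_str) = Σₕ Wₕ²(1 − fₕ)sₕ²/nₕ with Wₕ = Nₕ/N, N = 45328.
C: Wₕ = 0.38719996; term = 0.38719996²·(1 − 0.07435474)·974300/1305 = 103.60898.
D: Wₕ = 0.42004942; term = 0.42004942²·(1 − 0.14427521)·163000/2747 = 8.9590886.
B: Wₕ = 0.19275062; term = 0.19275062²·(1 − 0.16218382)·423100/1417 = 9.2942313.
Sum = 121.8623.
SE = √(121.8623) = 11.0391.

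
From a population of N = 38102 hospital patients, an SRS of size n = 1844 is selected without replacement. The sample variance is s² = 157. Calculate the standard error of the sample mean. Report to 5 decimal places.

0.28464

Under SRS without replacement, Var(ȳ) = (1 − f)·s²/n with f = n/N = 1844/38102 = 0.04839641.
Var(ȳ) = (1 − 0.04839641)·157/1844 = 0.95160359·0.085140998 = 0.081020479.
SE(ȳ) = √(0.081020479) = 0.28464.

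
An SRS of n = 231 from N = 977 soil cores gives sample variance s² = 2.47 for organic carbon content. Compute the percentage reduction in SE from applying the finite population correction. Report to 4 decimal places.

f = n/N = 231/977 = 0.23643808.
SE_no-fpc = √(s²/n) = 0.10340523; SE_fpc = √((1−f)s²/n) = 0.090357586.
Ratio = √(1−f) = 0.87382030. Reduction = 100·(1 − 0.87382030) = 12.6180%.

12.6180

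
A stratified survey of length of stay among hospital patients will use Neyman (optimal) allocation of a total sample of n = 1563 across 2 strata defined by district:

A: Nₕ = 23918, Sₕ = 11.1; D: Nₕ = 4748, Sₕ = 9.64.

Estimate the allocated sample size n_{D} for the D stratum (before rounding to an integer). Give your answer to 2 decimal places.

Neyman allocation: nₕ = n·NₕSₕ / Σⱼ NⱼSⱼ.
Σ NⱼSⱼ = 23918·11.1 + 4748·9.64 = 311260.52.
n_{D} = 1563·4748·9.64 / 311260.52 = 229.84.

229.84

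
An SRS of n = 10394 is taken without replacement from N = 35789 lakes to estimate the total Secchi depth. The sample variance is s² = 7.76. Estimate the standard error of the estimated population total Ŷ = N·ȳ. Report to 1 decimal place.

823.7

Var(Ŷ) = N²·Var(ȳ) = N²·(1 − n/N)·s²/n.
f = 10394/35789 = 0.29042443; Var(ȳ) = 0.70957557·7.76/10394 = 5.2975817 × 10^-4.
Var(Ŷ) = 35789² · (5.2975817 × 10^-4) = 678542.09.
SE(Ŷ) = √(678542.09) = 823.7.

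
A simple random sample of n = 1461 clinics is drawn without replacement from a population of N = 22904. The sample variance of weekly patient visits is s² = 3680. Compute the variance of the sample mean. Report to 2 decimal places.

2.36

Under SRS without replacement, Var(ȳ) = (1 − f)·s²/n with f = n/N = 1461/22904 = 0.06378798.
Var(ȳ) = (1 − 0.06378798)·3680/1461 = 0.93621202·2.5188227 = 2.3581521.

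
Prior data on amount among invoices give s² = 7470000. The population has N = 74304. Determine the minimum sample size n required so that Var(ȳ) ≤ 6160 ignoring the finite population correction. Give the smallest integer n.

Without fpc, n₀ = s²/D = 7470000/6160 = 1212.6623.
Rounding up, n = 1213.

1213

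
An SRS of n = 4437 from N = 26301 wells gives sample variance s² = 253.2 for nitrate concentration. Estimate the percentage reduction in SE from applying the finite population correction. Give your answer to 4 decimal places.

8.8244

f = n/N = 4437/26301 = 0.16870081.
SE_no-fpc = √(s²/n) = 0.23888404; SE_fpc = √((1−f)s²/n) = 0.21780398.
Ratio = √(1−f) = 0.91175610. Reduction = 100·(1 − 0.91175610) = 8.8244%.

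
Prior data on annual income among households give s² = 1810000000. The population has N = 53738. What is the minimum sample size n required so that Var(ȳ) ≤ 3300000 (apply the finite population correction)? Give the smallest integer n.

Without fpc, n₀ = s²/D = 1810000000/3300000 = 548.4848.
With fpc, (1 − n/N)·s²/n ≤ D requires n ≥ n₀/(1 + n₀/N) = 548.4848/(1 + 548.4848/53738) = 542.9432.
Rounding up, n = 543.

543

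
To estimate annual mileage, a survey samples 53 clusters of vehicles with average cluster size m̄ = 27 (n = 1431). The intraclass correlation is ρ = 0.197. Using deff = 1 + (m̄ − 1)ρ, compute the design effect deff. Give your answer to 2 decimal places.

6.12

deff = 1 + (27 − 1)·0.197 = 1 + 5.122 = 6.122.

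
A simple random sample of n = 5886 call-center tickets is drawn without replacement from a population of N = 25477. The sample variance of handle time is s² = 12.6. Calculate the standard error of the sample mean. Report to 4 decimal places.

Under SRS without replacement, Var(ȳ) = (1 − f)·s²/n with f = n/N = 5886/25477 = 0.23103191.
Var(ȳ) = (1 − 0.23103191)·12.6/5886 = 0.76896809·0.0021406728 = 0.0016461091.
SE(ȳ) = √(0.0016461091) = 0.0406.

0.0406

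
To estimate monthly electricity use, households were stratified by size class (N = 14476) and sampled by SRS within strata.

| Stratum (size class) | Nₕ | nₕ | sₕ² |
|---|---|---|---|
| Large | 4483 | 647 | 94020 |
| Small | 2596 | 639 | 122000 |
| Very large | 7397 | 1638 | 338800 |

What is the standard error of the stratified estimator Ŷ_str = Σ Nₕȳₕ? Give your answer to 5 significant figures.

110820

Var(Ŷ_str) = Σₕ Nₕ²(1 − fₕ)sₕ²/nₕ.
Large: 4483²·(1 − 647/4483)·94020/647 = 2.498983 × 10^9.
Small: 2596²·(1 − 639/2596)·122000/639 = 9.6996148 × 10^8.
Very large: 7397²·(1 − 1638/7397)·338800/1638 = 8.811142 × 10^9.
Sum = 1.2280086 × 10^10.
SE = √(1.2280086 × 10^10) = 110820.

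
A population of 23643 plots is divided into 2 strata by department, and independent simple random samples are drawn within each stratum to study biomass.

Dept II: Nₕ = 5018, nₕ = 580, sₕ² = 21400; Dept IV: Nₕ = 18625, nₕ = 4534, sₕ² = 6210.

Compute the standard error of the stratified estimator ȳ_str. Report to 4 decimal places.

1.4536

Var(ȳ_str) = Σₕ Wₕ²(1 − fₕ)sₕ²/nₕ with Wₕ = Nₕ/N, N = 23643.
Dept II: Wₕ = 0.21224041; term = 0.21224041²·(1 − 0.11558390)·21400/580 = 1.4699365.
Dept IV: Wₕ = 0.78775959; term = 0.78775959²·(1 − 0.24343624)·6210/4534 = 0.64304744.
Sum = 2.1129839.
SE = √(2.1129839) = 1.4536.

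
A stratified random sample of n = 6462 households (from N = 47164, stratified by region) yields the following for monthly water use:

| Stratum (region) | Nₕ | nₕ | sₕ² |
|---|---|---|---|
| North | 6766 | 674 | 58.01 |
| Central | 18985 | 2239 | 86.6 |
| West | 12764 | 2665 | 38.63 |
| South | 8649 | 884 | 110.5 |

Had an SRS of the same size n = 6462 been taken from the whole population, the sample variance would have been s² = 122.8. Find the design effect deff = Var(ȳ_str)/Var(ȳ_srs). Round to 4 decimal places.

Var(ȳ_str) = Σ Wₕ²(1−fₕ)sₕ²/nₕ with Wₕ = Nₕ/47164:
  North: (6766/47164)²·(1−674/6766)·58.01/674 = 0.0015948271
  Central: (18985/47164)²·(1−2239/18985)·86.6/2239 = 0.0055279515
  West: (12764/47164)²·(1−2665/12764)·38.63/2665 = 8.3998475 × 10^-4
  South: (8649/47164)²·(1−884/8649)·110.5/884 = 0.0037739497
  → Var(ȳ_str) = 0.011736713.
Var(ȳ_srs) = (1 − 6462/47164)·122.8/6462 = 0.016399724.
deff = 0.011736713 / 0.016399724 = 0.7157.

0.7157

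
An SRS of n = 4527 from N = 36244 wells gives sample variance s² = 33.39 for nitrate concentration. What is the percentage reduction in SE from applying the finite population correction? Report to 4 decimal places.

f = n/N = 4527/36244 = 0.12490343.
SE_no-fpc = √(s²/n) = 0.085882161; SE_fpc = √((1−f)s²/n) = 0.080339838.
Ratio = √(1−f) = 0.93546596. Reduction = 100·(1 − 0.93546596) = 6.4534%.

6.4534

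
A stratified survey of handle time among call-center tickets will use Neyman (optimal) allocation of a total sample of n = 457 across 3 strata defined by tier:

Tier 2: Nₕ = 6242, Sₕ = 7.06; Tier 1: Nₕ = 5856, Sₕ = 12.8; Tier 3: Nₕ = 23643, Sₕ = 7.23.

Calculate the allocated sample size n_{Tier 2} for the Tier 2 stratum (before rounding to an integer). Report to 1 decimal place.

Neyman allocation: nₕ = n·NₕSₕ / Σⱼ NⱼSⱼ.
Σ NⱼSⱼ = 6242·7.06 + 5856·12.8 + 23643·7.23 = 289964.21.
n_{Tier 2} = 457·6242·7.06 / 289964.21 = 69.5.

69.5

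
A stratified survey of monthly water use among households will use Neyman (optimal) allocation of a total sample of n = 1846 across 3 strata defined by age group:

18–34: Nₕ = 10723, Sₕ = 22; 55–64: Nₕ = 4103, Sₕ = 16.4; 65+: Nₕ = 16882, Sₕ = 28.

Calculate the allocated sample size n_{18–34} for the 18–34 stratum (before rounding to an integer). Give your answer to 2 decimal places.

Neyman allocation: nₕ = n·NₕSₕ / Σⱼ NⱼSⱼ.
Σ NⱼSⱼ = 10723·22 + 4103·16.4 + 16882·28 = 775891.2.
n_{18–34} = 1846·10723·22 / 775891.2 = 561.27.

561.27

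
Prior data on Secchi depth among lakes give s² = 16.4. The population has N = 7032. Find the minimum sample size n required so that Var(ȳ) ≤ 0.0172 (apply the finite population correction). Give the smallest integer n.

Without fpc, n₀ = s²/D = 16.4/0.0172 = 953.4884.
With fpc, (1 − n/N)·s²/n ≤ D requires n ≥ n₀/(1 + n₀/N) = 953.4884/(1 + 953.4884/7032) = 839.6394.
Rounding up, n = 840.

840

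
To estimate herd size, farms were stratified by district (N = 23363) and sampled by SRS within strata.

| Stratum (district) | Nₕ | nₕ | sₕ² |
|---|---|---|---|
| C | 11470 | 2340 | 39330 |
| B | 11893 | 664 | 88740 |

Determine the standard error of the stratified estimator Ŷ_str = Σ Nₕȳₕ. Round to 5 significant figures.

140030

Var(Ŷ_str) = Σₕ Nₕ²(1 − fₕ)sₕ²/nₕ.
C: 11470²·(1 − 2340/11470)·39330/2340 = 1.76012 × 10^9.
B: 11893²·(1 − 664/11893)·88740/664 = 1.7847765 × 10^10.
Sum = 1.9607885 × 10^10.
SE = √(1.9607885 × 10^10) = 140030.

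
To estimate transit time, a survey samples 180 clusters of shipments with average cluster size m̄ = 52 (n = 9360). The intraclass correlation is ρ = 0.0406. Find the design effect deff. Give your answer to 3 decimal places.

3.071

deff = 1 + (52 − 1)·0.0406 = 1 + 2.0706 = 3.0706.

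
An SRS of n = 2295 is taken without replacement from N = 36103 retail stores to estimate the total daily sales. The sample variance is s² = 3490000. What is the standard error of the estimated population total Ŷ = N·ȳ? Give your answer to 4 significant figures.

Var(Ŷ) = N²·Var(ȳ) = N²·(1 − n/N)·s²/n.
f = 2295/36103 = 0.06356812; Var(ȳ) = 0.93643188·3490000/2295 = 1424.0293.
Var(Ŷ) = 36103² · 1424.0293 = 1.8561177 × 10^12.
SE(Ŷ) = √(1.8561177 × 10^12) = 1.362 × 10^6.

1.362 × 10^6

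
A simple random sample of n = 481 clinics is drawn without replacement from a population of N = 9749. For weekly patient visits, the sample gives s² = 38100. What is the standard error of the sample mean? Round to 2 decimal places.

8.68

Under SRS without replacement, Var(ȳ) = (1 − f)·s²/n with f = n/N = 481/9749 = 0.04933839.
Var(ȳ) = (1 − 0.04933839)·38100/481 = 0.95066161·79.209979 = 75.301886.
SE(ȳ) = √(75.301886) = 8.68.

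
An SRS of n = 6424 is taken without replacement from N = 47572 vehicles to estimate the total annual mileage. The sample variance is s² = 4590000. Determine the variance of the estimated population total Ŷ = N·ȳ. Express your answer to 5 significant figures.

Var(Ŷ) = N²·Var(ȳ) = N²·(1 − n/N)·s²/n.
f = 6424/47572 = 0.13503742; Var(ȳ) = 0.86496258·4590000/6424 = 618.02277.
Var(Ŷ) = 47572² · 618.02277 = 1.3986444 × 10^12.

1.3986 × 10^12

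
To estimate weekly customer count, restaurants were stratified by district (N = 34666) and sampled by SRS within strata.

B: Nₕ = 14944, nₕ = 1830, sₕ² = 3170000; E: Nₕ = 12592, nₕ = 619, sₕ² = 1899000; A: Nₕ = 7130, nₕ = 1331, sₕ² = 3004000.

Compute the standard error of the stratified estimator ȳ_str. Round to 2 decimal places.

27.30

Var(ȳ_str) = Σₕ Wₕ²(1 − fₕ)sₕ²/nₕ with Wₕ = Nₕ/N, N = 34666.
B: Wₕ = 0.43108521; term = 0.43108521²·(1 − 0.12245717)·3170000/1830 = 282.48978.
E: Wₕ = 0.36323775; term = 0.36323775²·(1 − 0.04915820)·1899000/619 = 384.87929.
A: Wₕ = 0.20567703; term = 0.20567703²·(1 − 0.18667602)·3004000/1331 = 77.652787.
Sum = 745.02186.
SE = √(745.02186) = 27.30.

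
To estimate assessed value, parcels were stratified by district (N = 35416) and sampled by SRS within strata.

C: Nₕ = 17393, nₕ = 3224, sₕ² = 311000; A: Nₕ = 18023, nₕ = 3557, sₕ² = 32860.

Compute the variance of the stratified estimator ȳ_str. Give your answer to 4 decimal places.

20.8734

Var(ȳ_str) = Σₕ Wₕ²(1 − fₕ)sₕ²/nₕ with Wₕ = Nₕ/N, N = 35416.
C: Wₕ = 0.49110571; term = 0.49110571²·(1 − 0.18536193)·311000/3224 = 18.95309.
A: Wₕ = 0.50889429; term = 0.50889429²·(1 − 0.19735893)·32860/3557 = 1.9202608.
Sum = 20.873351.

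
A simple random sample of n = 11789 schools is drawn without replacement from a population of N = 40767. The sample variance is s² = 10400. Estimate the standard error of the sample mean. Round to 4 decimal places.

Under SRS without replacement, Var(ȳ) = (1 − f)·s²/n with f = n/N = 11789/40767 = 0.28917997.
Var(ȳ) = (1 − 0.28917997)·10400/11789 = 0.71082003·0.8821783 = 0.62707.
SE(ȳ) = √(0.62707) = 0.7919.

0.7919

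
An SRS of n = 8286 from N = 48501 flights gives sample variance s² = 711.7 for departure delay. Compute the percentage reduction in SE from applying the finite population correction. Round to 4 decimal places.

8.9419

f = n/N = 8286/48501 = 0.17084184.
SE_no-fpc = √(s²/n) = 0.29307314; SE_fpc = √((1−f)s²/n) = 0.2668669.
Ratio = √(1−f) = 0.91058122. Reduction = 100·(1 − 0.91058122) = 8.9419%.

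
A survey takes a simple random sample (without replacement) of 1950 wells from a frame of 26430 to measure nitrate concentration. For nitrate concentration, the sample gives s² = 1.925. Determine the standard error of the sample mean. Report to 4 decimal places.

Under SRS without replacement, Var(ȳ) = (1 − f)·s²/n with f = n/N = 1950/26430 = 0.07377980.
Var(ȳ) = (1 − 0.07377980)·1.925/1950 = 0.92622020·9.8717949 × 10^-4 = 9.1434559 × 10^-4.
SE(ȳ) = √(9.1434559 × 10^-4) = 0.0302.

0.0302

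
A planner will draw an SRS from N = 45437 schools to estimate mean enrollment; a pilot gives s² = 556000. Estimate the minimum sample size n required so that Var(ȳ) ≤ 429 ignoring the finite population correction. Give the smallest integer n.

1297

Without fpc, n₀ = s²/D = 556000/429 = 1296.0373.
Rounding up, n = 1297.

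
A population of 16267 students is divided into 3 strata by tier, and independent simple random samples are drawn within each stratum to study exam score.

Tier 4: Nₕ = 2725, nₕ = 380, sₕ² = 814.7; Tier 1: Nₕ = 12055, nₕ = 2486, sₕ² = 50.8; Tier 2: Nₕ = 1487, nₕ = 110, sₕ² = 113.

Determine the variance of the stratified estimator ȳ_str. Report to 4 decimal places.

Var(ȳ_str) = Σₕ Wₕ²(1 − fₕ)sₕ²/nₕ with Wₕ = Nₕ/N, N = 16267.
Tier 4: Wₕ = 0.16751706; term = 0.16751706²·(1 − 0.13944954)·814.7/380 = 0.051773621.
Tier 1: Wₕ = 0.74107088; term = 0.74107088²·(1 − 0.20622148)·50.8/2486 = 0.0089080249.
Tier 2: Wₕ = 0.09141206; term = 0.09141206²·(1 − 0.07397445)·113/110 = 0.0079490592.
Sum = 0.068630705.

0.0686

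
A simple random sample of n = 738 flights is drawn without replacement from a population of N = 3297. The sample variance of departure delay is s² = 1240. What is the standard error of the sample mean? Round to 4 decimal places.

1.1420

Under SRS without replacement, Var(ȳ) = (1 − f)·s²/n with f = n/N = 738/3297 = 0.22383985.
Var(ȳ) = (1 − 0.22383985)·1240/738 = 0.77616015·1.6802168 = 1.3041173.
SE(ȳ) = √(1.3041173) = 1.1420.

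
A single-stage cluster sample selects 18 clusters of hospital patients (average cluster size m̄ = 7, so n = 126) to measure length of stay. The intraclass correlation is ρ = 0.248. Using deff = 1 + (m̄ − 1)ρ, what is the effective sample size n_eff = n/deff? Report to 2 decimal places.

deff = 1 + (7 − 1)·0.248 = 1 + 1.488 = 2.488.
n_eff = 126 / 2.488 = 50.64.

50.64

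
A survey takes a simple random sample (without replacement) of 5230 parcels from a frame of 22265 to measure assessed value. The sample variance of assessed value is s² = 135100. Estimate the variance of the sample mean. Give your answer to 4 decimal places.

19.7639

Under SRS without replacement, Var(ȳ) = (1 − f)·s²/n with f = n/N = 5230/22265 = 0.23489782.
Var(ȳ) = (1 − 0.23489782)·135100/5230 = 0.76510218·25.83174 = 19.763921.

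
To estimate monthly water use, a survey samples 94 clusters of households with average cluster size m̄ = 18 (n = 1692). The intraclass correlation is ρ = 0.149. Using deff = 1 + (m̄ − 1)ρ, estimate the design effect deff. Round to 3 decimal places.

3.533

deff = 1 + (18 − 1)·0.149 = 1 + 2.533 = 3.533.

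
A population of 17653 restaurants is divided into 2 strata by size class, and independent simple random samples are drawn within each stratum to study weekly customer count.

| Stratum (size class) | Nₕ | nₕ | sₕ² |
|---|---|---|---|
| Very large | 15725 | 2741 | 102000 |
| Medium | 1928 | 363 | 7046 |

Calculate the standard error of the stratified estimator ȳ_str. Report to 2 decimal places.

Var(ȳ_str) = Σₕ Wₕ²(1 − fₕ)sₕ²/nₕ with Wₕ = Nₕ/N, N = 17653.
Very large: Wₕ = 0.89078344; term = 0.89078344²·(1 − 0.17430843)·102000/2741 = 24.381098.
Medium: Wₕ = 0.10921656; term = 0.10921656²·(1 − 0.18827801)·7046/363 = 0.18794048.
Sum = 24.569038.
SE = √(24.569038) = 4.96.

4.96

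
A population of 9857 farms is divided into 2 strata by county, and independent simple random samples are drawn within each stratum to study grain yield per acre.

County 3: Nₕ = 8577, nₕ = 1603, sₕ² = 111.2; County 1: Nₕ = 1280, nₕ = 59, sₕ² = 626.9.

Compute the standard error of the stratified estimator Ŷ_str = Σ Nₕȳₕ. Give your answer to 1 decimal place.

4555.8

Var(Ŷ_str) = Σₕ Nₕ²(1 − fₕ)sₕ²/nₕ.
County 3: 8577²·(1 − 1603/8577)·111.2/1603 = 4.1494317 × 10^6.
County 1: 1280²·(1 − 59/1280)·626.9/59 = 1.6606262 × 10^7.
Sum = 2.0755694 × 10^7.
SE = √(2.0755694 × 10^7) = 4555.8.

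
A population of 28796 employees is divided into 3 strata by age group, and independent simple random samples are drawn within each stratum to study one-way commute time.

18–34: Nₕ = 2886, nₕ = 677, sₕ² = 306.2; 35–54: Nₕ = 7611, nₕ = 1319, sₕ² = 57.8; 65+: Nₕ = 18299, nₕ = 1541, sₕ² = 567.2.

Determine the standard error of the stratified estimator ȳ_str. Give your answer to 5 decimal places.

0.37700

Var(ȳ_str) = Σₕ Wₕ²(1 − fₕ)sₕ²/nₕ with Wₕ = Nₕ/N, N = 28796.
18–34: Wₕ = 0.10022225; term = 0.10022225²·(1 − 0.23458073)·306.2/677 = 0.0034773166.
35–54: Wₕ = 0.26430754; term = 0.26430754²·(1 − 0.17330180)·57.8/1319 = 0.0025307494.
65+: Wₕ = 0.63547020; term = 0.63547020²·(1 − 0.08421225)·567.2/1541 = 0.13611901.
Sum = 0.14212708.
SE = √(0.14212708) = 0.37700.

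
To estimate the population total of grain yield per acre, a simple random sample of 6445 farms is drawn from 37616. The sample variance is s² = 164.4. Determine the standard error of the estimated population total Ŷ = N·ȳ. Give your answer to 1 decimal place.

Var(Ŷ) = N²·Var(ȳ) = N²·(1 − n/N)·s²/n.
f = 6445/37616 = 0.17133667; Var(ȳ) = 0.82866333·164.4/6445 = 0.021137665.
Var(Ŷ) = 37616² · 0.021137665 = 2.9909024 × 10^7.
SE(Ŷ) = √(2.9909024 × 10^7) = 5468.9.

5468.9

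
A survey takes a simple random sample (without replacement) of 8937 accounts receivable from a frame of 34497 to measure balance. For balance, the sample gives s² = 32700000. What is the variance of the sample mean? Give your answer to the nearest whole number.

2711

Under SRS without replacement, Var(ȳ) = (1 − f)·s²/n with f = n/N = 8937/34497 = 0.25906601.
Var(ȳ) = (1 − 0.25906601)·32700000/8937 = 0.74093399·3658.946 = 2711.0374.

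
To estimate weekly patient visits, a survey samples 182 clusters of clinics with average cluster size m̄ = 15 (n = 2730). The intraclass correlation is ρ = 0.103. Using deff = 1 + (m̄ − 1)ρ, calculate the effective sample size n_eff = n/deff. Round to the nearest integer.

1118

deff = 1 + (15 − 1)·0.103 = 1 + 1.442 = 2.442.
n_eff = 2730 / 2.442 = 1118.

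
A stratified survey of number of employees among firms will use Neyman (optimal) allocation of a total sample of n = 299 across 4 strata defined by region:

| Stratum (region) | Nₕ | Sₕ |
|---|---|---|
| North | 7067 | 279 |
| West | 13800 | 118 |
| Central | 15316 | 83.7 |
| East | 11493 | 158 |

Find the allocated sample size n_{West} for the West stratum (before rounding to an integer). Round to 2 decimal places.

72.69

Neyman allocation: nₕ = n·NₕSₕ / Σⱼ NⱼSⱼ.
Σ NⱼSⱼ = 7067·279 + 13800·118 + 15316·83.7 + 11493·158 = 6.6979362 × 10^6.
n_{West} = 299·13800·118 / (6.6979362 × 10^6) = 72.69.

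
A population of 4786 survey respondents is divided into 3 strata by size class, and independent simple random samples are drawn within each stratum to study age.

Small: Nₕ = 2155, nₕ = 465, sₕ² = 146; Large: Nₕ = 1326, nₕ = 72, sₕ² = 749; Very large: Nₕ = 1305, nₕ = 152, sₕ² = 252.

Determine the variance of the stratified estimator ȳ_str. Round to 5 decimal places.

0.91400

Var(ȳ_str) = Σₕ Wₕ²(1 − fₕ)sₕ²/nₕ with Wₕ = Nₕ/N, N = 4786.
Small: Wₕ = 0.45027163; term = 0.45027163²·(1 − 0.21577726)·146/465 = 0.0499216.
Large: Wₕ = 0.27705809; term = 0.27705809²·(1 − 0.05429864)·749/72 = 0.75517046.
Very large: Wₕ = 0.27267029; term = 0.27267029²·(1 − 0.11647510)·252/152 = 0.10890589.
Sum = 0.91399795.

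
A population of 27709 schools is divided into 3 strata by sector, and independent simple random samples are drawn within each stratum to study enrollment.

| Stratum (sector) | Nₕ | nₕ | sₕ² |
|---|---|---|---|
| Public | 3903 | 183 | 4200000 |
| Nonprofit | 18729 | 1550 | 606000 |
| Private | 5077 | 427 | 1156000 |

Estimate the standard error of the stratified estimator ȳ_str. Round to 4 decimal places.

Var(ȳ_str) = Σₕ Wₕ²(1 − fₕ)sₕ²/nₕ with Wₕ = Nₕ/N, N = 27709.
Public: Wₕ = 0.14085676; term = 0.14085676²·(1 − 0.04688701)·4200000/183 = 434.00825.
Nonprofit: Wₕ = 0.67591757; term = 0.67591757²·(1 − 0.08275936)·606000/1550 = 163.83689.
Private: Wₕ = 0.18322567; term = 0.18322567²·(1 − 0.08410479)·1156000/427 = 83.243124.
Sum = 681.08826.
SE = √(681.08826) = 26.0977.

26.0977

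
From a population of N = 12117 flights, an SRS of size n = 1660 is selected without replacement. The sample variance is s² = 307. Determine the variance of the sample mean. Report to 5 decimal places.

0.15960

Under SRS without replacement, Var(ȳ) = (1 − f)·s²/n with f = n/N = 1660/12117 = 0.13699761.
Var(ȳ) = (1 − 0.13699761)·307/1660 = 0.86300239·0.18493976 = 0.15960345.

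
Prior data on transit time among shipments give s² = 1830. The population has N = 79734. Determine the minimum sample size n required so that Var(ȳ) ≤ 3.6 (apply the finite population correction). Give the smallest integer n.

Without fpc, n₀ = s²/D = 1830/3.6 = 508.3333.
With fpc, (1 − n/N)·s²/n ≤ D requires n ≥ n₀/(1 + n₀/N) = 508.3333/(1 + 508.3333/79734) = 505.1130.
Rounding up, n = 506.

506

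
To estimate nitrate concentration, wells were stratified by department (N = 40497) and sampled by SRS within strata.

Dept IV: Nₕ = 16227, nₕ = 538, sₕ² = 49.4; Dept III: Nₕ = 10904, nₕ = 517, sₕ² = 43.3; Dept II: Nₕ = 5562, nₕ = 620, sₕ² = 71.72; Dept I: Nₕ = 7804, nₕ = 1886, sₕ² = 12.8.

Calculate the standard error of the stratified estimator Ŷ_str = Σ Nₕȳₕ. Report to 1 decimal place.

Var(Ŷ_str) = Σₕ Nₕ²(1 − fₕ)sₕ²/nₕ.
Dept IV: 16227²·(1 − 538/16227)·49.4/538 = 2.3376429 × 10^7.
Dept III: 10904²·(1 − 517/10904)·43.3/517 = 9.4857861 × 10^6.
Dept II: 5562²·(1 − 620/5562)·71.72/620 = 3.179672 × 10^6.
Dept I: 7804²·(1 − 1886/7804)·12.8/1886 = 313444.39.
Sum = 3.6355331 × 10^7.
SE = √(3.6355331 × 10^7) = 6029.5.

6029.5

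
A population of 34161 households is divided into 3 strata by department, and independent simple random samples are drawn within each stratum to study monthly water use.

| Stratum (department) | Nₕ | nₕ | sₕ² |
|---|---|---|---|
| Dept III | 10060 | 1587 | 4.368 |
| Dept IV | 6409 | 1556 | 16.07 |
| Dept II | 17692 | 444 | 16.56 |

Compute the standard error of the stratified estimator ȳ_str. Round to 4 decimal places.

Var(ȳ_str) = Σₕ Wₕ²(1 − fₕ)sₕ²/nₕ with Wₕ = Nₕ/N, N = 34161.
Dept III: Wₕ = 0.29448787; term = 0.29448787²·(1 − 0.15775348)·4.368/1587 = 2.0103873 × 10^-4.
Dept IV: Wₕ = 0.18761160; term = 0.18761160²·(1 − 0.24278359)·16.07/1556 = 2.7526164 × 10^-4.
Dept II: Wₕ = 0.51790053; term = 0.51790053²·(1 − 0.02509609)·16.56/444 = 0.0097528577.
Sum = 0.010229158.
SE = √(0.010229158) = 0.1011.

0.1011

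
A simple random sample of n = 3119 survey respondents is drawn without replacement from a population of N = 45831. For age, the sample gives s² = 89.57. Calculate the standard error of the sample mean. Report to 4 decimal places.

Under SRS without replacement, Var(ȳ) = (1 − f)·s²/n with f = n/N = 3119/45831 = 0.06805437.
Var(ȳ) = (1 − 0.06805437)·89.57/3119 = 0.93194563·0.028717538 = 0.026763184.
SE(ȳ) = √(0.026763184) = 0.1636.

0.1636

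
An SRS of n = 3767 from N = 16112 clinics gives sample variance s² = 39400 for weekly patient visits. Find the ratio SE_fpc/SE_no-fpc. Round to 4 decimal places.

f = n/N = 3767/16112 = 0.23380089.
SE_no-fpc = √(s²/n) = 3.2340766; SE_fpc = √((1−f)s²/n) = 2.8308778.
Ratio = √(1−f) = 0.87532800.

0.8753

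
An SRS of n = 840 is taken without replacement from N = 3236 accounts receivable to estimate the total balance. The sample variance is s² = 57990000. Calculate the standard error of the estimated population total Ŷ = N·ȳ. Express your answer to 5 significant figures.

Var(Ŷ) = N²·Var(ȳ) = N²·(1 − n/N)·s²/n.
f = 840/3236 = 0.25957973; Var(ȳ) = 0.74042027·57990000/840 = 51115.442.
Var(Ŷ) = 3236² · 51115.442 = 5.3526537 × 10^11.
SE(Ŷ) = √(5.3526537 × 10^11) = 731620.

731620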